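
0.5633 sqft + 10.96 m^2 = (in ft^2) 118.5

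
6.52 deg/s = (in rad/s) 0.1138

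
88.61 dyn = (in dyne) 88.61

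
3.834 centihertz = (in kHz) 3.834e-05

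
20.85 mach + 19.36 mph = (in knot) 1.382e+04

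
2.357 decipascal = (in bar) 2.357e-06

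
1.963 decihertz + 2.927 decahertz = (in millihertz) 2.947e+04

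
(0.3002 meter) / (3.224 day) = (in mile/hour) 2.411e-06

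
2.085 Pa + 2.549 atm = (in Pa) 2.583e+05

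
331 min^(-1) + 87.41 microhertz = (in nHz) 5.517e+09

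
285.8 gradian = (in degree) 257.2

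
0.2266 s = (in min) 0.003777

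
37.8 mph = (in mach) 0.04963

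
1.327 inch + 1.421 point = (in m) 0.03421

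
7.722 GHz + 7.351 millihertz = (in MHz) 7722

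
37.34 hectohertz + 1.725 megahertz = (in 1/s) 1.729e+06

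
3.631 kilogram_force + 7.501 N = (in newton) 43.11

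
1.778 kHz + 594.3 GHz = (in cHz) 5.943e+13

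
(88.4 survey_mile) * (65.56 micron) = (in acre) 0.002305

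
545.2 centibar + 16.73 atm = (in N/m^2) 2.24e+06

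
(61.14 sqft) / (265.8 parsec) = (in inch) 2.727e-17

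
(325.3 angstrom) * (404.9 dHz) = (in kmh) 4.742e-06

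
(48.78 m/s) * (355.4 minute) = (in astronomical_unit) 6.953e-06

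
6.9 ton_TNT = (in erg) 2.887e+17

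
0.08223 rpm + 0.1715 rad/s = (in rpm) 1.72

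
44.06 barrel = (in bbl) 44.06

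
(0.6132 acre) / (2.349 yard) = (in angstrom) 1.155e+13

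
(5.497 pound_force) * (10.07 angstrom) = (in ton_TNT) 5.885e-18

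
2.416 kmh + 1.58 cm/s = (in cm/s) 68.69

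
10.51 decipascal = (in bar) 1.051e-05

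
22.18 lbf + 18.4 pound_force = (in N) 180.5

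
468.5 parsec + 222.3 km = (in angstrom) 1.446e+29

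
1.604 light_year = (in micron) 1.518e+22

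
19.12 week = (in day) 133.8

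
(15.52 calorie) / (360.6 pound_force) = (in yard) 0.04427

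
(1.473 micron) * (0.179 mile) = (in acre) 1.049e-07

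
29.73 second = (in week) 4.916e-05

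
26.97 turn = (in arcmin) 5.826e+05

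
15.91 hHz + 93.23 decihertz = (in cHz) 1.6e+05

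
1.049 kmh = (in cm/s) 29.14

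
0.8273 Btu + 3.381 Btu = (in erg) 4.44e+10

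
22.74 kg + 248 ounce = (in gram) 2.977e+04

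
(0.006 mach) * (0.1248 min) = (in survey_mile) 0.009506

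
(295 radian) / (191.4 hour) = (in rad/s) 0.0004281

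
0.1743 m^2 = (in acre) 4.307e-05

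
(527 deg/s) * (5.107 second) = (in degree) 2691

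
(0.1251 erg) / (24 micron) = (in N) 0.0005212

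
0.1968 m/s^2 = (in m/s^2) 0.1968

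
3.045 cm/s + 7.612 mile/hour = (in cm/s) 343.3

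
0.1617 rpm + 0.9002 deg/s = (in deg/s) 1.87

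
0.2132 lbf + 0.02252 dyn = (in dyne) 9.484e+04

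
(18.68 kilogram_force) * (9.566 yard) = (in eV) 1e+22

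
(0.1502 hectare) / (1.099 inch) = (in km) 53.81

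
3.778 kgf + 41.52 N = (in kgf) 8.012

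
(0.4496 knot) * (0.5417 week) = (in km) 75.78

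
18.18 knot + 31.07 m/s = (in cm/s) 4042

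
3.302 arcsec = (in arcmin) 0.05503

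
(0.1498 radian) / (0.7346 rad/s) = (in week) 3.372e-07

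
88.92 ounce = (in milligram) 2.521e+06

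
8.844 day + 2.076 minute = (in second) 7.642e+05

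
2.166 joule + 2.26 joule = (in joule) 4.426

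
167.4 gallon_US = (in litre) 633.7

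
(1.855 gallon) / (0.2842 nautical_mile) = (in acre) 3.297e-09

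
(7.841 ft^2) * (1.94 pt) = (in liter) 0.4985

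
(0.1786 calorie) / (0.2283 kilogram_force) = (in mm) 333.8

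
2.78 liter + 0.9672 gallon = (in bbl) 0.04051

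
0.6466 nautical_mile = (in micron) 1.198e+09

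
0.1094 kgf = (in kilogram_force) 0.1094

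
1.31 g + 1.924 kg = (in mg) 1.925e+06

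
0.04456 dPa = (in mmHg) 3.342e-05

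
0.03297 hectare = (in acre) 0.08147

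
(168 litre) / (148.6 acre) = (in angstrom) 2794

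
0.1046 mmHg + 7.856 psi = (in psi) 7.858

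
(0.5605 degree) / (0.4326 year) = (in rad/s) 7.171e-10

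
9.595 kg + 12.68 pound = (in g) 1.535e+04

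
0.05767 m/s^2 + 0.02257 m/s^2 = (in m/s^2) 0.08024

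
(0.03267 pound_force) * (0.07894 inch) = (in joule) 0.0002914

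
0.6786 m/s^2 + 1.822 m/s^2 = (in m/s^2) 2.501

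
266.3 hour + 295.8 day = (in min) 4.419e+05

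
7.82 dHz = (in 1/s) 0.782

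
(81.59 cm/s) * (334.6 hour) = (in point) 2.786e+09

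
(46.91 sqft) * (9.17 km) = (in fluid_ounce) 1.351e+09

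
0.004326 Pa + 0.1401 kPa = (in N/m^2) 140.1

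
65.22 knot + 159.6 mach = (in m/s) 5.438e+04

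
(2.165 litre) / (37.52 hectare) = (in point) 1.636e-05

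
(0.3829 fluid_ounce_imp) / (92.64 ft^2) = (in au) 8.45e-18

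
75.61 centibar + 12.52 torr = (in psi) 11.21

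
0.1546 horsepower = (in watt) 115.3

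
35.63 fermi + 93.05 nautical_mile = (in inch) 6.785e+06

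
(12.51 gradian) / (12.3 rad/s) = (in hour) 4.438e-06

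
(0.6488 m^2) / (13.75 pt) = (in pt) 3.791e+05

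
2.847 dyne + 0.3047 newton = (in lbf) 0.06851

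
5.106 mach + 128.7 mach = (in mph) 1.019e+05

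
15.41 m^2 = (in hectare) 0.001541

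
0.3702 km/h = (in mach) 0.000302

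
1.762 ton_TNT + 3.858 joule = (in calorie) 1.762e+09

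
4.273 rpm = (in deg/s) 25.64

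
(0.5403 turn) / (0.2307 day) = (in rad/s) 0.0001703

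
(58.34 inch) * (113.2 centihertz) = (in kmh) 6.039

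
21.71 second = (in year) 6.884e-07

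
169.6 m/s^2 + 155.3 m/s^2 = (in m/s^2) 324.9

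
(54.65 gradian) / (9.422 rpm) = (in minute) 0.0145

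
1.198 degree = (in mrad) 20.91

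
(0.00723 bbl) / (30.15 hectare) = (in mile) 2.369e-12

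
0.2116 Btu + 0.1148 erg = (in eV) 1.393e+21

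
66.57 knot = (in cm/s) 3425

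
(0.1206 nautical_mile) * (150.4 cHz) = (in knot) 653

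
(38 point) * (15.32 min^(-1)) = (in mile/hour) 0.007657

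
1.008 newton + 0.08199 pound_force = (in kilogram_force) 0.14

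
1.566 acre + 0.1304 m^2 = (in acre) 1.566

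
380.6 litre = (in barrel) 2.394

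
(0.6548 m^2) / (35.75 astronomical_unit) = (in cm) 1.224e-11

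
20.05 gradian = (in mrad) 314.9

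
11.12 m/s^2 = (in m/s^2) 11.12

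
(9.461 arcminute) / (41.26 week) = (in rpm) 1.053e-09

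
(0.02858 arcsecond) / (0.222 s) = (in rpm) 5.96e-06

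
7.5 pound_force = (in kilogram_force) 3.402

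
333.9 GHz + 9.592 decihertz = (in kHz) 3.339e+08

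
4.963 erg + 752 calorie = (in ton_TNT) 7.52e-07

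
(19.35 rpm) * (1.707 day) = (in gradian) 1.903e+07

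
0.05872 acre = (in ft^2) 2558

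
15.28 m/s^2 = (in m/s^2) 15.28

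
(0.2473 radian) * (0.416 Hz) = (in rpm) 0.9824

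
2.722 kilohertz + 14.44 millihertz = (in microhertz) 2.722e+09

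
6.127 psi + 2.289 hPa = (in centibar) 42.47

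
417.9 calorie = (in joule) 1748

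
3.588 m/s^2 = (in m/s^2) 3.588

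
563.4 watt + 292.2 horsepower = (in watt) 2.185e+05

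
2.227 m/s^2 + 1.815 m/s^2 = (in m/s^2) 4.042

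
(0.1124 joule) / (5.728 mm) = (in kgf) 2.001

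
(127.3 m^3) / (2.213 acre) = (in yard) 0.01555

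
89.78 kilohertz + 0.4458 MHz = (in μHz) 5.356e+11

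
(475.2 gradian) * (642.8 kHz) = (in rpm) 4.582e+07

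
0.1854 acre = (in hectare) 0.07503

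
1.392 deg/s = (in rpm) 0.232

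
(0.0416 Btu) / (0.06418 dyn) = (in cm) 6.839e+09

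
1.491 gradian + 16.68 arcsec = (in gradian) 1.496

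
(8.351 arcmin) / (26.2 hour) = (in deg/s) 1.476e-06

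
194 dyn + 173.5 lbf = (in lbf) 173.5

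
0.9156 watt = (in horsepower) 0.001228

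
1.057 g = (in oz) 0.03728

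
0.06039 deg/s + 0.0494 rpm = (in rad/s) 0.006227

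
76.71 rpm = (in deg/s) 460.3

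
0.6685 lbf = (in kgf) 0.3032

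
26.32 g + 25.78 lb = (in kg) 11.72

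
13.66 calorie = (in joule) 57.15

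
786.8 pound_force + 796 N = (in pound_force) 965.7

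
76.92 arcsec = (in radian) 0.0003729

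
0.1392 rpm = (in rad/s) 0.01458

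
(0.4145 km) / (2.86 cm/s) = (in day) 0.1677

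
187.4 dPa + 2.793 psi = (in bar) 0.1928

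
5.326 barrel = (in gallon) 223.7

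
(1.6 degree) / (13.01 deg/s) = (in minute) 0.00205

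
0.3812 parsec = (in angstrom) 1.176e+26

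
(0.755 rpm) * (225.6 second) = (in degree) 1022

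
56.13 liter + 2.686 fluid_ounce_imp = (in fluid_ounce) 1901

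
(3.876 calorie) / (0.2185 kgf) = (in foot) 24.83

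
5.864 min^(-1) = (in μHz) 9.773e+04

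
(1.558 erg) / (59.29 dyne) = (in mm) 0.2628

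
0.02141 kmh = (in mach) 1.747e-05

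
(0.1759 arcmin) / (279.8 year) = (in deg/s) 3.322e-13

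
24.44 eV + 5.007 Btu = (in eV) 3.297e+22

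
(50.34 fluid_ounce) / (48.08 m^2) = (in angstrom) 3.096e+05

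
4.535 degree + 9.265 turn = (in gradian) 3711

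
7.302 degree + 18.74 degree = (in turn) 0.07234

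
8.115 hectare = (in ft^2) 8.735e+05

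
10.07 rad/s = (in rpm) 96.16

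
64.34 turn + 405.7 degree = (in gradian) 2.619e+04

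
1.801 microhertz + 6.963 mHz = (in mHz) 6.965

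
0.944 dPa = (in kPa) 9.44e-05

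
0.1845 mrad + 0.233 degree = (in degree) 0.2436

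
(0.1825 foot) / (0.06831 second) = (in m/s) 0.8143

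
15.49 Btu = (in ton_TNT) 3.906e-06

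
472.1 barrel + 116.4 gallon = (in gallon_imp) 1.661e+04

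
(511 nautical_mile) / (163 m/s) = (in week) 0.0096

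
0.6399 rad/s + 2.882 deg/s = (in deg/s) 39.55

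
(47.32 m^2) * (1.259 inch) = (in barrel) 9.518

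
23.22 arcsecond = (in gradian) 0.007167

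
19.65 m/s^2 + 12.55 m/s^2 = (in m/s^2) 32.2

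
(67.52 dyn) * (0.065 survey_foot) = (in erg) 133.8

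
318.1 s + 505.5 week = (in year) 9.695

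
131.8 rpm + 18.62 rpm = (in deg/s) 902.5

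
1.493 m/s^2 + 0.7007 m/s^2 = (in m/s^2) 2.194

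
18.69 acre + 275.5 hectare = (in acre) 699.5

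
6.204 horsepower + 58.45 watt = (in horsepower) 6.282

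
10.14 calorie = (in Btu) 0.04021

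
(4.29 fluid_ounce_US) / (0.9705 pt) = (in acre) 9.157e-05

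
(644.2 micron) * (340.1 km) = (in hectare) 0.02191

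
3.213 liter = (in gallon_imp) 0.7068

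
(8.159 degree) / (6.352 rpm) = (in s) 0.2141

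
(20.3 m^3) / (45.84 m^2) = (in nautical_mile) 0.0002391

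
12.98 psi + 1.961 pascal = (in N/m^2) 8.95e+04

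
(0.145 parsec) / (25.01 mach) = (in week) 8.687e+05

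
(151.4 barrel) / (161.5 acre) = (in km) 3.683e-08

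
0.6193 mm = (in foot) 0.002032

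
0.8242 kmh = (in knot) 0.445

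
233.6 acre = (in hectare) 94.53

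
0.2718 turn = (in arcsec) 3.523e+05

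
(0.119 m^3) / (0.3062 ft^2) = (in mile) 0.002599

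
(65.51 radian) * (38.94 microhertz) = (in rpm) 0.02436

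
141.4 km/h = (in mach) 0.1154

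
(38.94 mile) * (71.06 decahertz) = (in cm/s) 4.453e+09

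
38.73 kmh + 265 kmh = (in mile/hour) 188.7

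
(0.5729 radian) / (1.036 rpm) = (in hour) 0.001467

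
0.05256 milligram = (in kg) 5.256e-08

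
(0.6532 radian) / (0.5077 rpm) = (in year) 3.896e-07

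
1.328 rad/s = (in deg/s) 76.09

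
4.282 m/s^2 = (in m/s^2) 4.282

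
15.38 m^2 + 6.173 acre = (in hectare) 2.5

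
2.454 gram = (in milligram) 2454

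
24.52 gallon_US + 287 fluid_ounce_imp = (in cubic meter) 0.101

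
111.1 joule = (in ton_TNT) 2.655e-08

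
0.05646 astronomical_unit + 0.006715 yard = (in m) 8.446e+09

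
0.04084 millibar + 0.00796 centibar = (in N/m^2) 12.04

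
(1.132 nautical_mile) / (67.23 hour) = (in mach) 2.544e-05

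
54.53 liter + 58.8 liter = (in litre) 113.3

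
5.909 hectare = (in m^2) 5.909e+04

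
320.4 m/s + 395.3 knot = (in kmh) 1886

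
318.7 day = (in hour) 7649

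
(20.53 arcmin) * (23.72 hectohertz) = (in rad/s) 14.17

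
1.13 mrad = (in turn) 0.0001798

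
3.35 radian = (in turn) 0.5332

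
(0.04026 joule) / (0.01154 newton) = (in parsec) 1.131e-16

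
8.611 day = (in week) 1.23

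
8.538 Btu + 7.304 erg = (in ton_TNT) 2.153e-06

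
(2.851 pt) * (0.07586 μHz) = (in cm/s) 7.63e-09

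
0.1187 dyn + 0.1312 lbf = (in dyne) 5.836e+04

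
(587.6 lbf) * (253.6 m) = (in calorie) 1.584e+05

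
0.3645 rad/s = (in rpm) 3.481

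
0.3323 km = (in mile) 0.2065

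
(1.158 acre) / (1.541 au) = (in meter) 2.033e-08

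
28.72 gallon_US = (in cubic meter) 0.1087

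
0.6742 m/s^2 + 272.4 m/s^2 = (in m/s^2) 273.1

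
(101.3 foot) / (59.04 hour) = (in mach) 4.266e-07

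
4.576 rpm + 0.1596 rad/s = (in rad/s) 0.6388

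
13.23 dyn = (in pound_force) 2.974e-05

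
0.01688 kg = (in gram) 16.88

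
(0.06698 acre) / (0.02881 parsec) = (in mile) 1.895e-16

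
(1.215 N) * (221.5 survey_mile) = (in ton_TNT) 0.0001035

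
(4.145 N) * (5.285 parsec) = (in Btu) 6.407e+14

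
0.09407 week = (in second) 5.689e+04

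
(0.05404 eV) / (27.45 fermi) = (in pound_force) 7.091e-08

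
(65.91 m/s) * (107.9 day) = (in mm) 6.144e+11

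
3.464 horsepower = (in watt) 2583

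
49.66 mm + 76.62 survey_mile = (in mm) 1.233e+08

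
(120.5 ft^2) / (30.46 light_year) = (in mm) 3.885e-14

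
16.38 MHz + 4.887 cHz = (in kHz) 1.638e+04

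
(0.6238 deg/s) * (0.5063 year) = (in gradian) 1.107e+07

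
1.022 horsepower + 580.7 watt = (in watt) 1343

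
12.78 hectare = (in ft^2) 1.376e+06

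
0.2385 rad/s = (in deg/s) 13.67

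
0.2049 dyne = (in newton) 2.049e-06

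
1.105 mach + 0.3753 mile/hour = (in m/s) 376.4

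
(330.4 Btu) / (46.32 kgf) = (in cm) 7.674e+04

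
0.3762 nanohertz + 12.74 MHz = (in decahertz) 1.274e+06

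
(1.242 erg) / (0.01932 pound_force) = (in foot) 4.741e-06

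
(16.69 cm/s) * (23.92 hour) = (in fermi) 1.437e+19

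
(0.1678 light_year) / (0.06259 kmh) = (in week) 1.51e+11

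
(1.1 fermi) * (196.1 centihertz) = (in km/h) 7.766e-15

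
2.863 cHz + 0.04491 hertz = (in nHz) 7.354e+07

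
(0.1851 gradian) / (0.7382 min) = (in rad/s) 6.564e-05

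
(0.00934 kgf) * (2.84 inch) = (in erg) 6.607e+04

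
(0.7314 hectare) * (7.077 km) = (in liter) 5.176e+10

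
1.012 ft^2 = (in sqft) 1.012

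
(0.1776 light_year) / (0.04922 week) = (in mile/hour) 1.263e+11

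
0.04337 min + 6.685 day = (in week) 0.955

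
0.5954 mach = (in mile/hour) 453.5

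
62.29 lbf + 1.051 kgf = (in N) 287.4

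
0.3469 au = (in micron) 5.19e+16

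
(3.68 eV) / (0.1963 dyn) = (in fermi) 300.4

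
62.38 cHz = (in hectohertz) 0.006238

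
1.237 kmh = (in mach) 0.001009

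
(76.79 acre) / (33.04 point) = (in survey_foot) 8.747e+07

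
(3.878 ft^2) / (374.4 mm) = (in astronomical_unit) 6.432e-12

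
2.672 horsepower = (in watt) 1993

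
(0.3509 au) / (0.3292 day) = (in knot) 3.588e+06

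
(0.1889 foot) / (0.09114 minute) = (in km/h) 0.0379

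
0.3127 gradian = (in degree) 0.2814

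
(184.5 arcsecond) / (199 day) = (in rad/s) 5.202e-11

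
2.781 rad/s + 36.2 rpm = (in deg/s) 376.5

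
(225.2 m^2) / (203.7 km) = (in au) 7.39e-15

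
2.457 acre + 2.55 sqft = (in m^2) 9943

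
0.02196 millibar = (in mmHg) 0.01647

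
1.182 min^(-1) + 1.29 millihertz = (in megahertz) 2.099e-08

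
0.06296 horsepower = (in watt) 46.95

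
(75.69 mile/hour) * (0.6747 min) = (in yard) 1498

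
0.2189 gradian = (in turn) 0.0005473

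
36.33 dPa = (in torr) 0.02725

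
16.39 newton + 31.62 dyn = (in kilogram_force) 1.671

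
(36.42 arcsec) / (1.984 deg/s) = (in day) 5.902e-08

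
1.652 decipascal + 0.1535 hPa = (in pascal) 15.52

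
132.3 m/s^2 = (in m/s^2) 132.3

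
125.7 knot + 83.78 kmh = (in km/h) 316.6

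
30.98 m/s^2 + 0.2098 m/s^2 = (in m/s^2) 31.19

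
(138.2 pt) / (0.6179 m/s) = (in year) 2.502e-09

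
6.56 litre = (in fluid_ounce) 221.8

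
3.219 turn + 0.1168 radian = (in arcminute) 6.993e+04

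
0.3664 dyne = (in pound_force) 8.237e-07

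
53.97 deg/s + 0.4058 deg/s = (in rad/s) 0.949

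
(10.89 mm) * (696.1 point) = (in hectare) 2.674e-07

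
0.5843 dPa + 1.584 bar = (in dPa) 1.584e+06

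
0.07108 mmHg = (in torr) 0.07108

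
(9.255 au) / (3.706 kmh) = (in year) 4.265e+04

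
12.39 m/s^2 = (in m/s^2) 12.39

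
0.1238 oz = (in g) 3.51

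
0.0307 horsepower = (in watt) 22.89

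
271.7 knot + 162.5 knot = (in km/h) 804.1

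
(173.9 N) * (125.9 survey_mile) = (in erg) 3.524e+14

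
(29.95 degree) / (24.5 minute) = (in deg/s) 0.02037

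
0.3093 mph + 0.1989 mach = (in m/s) 67.86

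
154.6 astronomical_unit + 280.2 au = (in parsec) 0.002108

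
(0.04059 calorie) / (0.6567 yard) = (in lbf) 0.06358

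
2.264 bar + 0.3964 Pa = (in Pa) 2.264e+05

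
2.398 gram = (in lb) 0.005287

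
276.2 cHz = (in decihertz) 27.62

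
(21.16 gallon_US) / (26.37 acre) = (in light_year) 7.934e-23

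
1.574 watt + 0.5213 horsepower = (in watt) 390.3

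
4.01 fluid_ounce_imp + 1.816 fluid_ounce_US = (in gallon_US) 0.04429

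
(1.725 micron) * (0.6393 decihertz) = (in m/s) 1.103e-07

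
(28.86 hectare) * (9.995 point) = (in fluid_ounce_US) 3.441e+07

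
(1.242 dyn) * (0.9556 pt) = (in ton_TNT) 1.001e-18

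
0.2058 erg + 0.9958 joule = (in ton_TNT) 2.38e-10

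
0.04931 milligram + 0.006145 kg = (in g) 6.145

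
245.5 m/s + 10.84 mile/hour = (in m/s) 250.3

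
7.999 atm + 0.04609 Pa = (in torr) 6079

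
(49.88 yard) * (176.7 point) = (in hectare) 0.0002843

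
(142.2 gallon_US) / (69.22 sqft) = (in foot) 0.2746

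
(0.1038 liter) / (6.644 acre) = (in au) 2.581e-20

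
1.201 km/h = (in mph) 0.7463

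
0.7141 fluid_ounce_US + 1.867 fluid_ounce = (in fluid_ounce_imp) 2.687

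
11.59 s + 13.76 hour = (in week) 0.08192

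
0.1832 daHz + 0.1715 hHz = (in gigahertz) 1.898e-08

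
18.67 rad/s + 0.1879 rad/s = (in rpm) 180.1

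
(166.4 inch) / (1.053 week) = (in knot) 1.29e-05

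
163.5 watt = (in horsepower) 0.2193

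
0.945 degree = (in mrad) 16.49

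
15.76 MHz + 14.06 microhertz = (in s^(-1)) 1.576e+07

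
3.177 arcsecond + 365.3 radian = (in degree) 2.093e+04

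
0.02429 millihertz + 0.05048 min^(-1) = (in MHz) 8.656e-10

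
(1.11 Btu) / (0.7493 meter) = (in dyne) 1.563e+08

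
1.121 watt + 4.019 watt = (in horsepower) 0.006893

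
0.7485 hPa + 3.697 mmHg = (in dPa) 5677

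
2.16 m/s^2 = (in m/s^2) 2.16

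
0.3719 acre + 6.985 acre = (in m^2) 2.977e+04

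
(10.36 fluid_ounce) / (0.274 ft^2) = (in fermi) 1.204e+13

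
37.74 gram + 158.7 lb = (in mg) 7.202e+07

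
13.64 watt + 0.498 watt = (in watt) 14.14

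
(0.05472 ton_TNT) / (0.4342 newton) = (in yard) 5.766e+08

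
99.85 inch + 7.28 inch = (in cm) 272.1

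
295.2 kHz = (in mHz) 2.952e+08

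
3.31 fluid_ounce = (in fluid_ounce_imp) 3.445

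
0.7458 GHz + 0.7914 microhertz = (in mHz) 7.458e+11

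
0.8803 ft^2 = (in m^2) 0.08178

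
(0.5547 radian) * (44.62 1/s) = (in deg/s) 1418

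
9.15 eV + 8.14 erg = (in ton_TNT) 1.946e-16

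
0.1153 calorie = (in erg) 4.824e+06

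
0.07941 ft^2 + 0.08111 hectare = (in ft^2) 8731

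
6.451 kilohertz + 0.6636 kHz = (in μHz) 7.115e+09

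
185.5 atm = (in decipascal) 1.88e+08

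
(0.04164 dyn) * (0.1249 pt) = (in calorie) 4.385e-12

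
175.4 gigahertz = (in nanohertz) 1.754e+20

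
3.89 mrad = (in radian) 0.00389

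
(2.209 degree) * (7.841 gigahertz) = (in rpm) 2.887e+09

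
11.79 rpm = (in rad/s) 1.235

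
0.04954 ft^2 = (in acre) 1.137e-06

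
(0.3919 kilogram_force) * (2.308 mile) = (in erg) 1.428e+11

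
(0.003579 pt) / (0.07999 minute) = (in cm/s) 2.631e-05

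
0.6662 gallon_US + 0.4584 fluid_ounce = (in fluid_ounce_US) 85.73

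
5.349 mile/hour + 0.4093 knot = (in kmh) 9.366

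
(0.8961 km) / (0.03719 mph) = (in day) 0.6238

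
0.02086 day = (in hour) 0.5006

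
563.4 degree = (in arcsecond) 2.028e+06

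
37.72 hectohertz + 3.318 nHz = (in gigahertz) 3.772e-06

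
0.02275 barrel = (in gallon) 0.9555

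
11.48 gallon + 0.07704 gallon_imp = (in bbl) 0.2755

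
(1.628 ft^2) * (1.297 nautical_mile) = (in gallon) 9.597e+04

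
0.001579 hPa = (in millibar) 0.001579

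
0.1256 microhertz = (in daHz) 1.256e-08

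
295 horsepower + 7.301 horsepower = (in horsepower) 302.3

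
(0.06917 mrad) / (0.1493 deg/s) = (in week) 4.389e-08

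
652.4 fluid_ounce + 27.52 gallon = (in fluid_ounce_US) 4175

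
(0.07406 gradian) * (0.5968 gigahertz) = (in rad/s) 6.943e+05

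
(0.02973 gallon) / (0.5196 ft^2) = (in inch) 0.09179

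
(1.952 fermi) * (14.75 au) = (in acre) 1.064e-06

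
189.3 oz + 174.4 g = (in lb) 12.22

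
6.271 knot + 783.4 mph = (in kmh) 1272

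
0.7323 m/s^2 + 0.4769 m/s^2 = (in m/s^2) 1.209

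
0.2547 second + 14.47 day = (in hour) 347.3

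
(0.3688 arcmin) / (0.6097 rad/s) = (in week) 2.909e-10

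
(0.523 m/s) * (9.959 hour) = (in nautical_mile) 10.12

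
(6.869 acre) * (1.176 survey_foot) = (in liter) 9.964e+06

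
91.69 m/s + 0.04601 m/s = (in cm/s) 9174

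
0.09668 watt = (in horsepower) 0.0001297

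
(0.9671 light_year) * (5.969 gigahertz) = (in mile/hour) 1.222e+26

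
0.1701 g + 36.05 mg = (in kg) 0.0002061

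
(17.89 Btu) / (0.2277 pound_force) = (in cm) 1.864e+06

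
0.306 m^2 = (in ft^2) 3.294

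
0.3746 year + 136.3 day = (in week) 39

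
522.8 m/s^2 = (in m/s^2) 522.8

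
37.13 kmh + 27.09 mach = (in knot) 1.795e+04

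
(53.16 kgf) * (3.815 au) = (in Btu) 2.82e+11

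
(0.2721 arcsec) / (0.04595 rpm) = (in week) 4.533e-10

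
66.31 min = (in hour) 1.105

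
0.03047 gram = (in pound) 6.717e-05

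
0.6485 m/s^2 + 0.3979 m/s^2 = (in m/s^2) 1.046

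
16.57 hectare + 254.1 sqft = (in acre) 40.95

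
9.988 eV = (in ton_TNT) 3.825e-28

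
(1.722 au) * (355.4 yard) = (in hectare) 8.372e+09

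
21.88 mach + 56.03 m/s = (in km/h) 2.702e+04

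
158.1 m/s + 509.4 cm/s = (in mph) 365.1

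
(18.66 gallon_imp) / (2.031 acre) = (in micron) 10.32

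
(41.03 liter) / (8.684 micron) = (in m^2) 4725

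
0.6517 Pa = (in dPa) 6.517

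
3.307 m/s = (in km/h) 11.91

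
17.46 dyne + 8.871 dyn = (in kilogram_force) 2.685e-05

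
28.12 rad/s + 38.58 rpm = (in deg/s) 1843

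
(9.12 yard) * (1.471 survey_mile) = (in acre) 4.878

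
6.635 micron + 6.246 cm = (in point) 177.1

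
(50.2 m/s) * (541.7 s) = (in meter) 2.719e+04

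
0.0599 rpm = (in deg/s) 0.3594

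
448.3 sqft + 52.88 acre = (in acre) 52.89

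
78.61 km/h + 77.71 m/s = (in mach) 0.2924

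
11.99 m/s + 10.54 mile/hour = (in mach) 0.04905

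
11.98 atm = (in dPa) 1.214e+07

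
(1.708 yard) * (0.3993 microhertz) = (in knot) 1.212e-06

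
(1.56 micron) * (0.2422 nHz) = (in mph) 8.452e-16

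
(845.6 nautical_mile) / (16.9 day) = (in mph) 2.399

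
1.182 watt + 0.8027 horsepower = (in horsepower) 0.8043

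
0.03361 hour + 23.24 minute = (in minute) 25.26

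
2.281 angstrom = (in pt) 6.466e-07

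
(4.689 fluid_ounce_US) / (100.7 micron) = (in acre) 0.0003403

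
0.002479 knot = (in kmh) 0.004591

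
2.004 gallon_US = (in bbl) 0.04771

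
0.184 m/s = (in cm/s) 18.4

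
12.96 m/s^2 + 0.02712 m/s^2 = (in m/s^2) 12.99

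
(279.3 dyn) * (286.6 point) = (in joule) 0.0002824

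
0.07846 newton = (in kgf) 0.008001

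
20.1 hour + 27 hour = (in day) 1.962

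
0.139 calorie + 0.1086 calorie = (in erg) 1.036e+07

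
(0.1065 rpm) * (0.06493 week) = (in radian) 438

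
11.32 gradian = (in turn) 0.0283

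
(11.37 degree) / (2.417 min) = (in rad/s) 0.001368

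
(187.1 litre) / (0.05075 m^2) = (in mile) 0.002291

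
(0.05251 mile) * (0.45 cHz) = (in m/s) 0.3803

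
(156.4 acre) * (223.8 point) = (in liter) 4.997e+07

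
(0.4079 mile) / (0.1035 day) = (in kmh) 0.2643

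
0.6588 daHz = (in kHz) 0.006588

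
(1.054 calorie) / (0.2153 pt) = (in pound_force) 1.305e+04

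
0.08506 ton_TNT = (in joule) 3.559e+08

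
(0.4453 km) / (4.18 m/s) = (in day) 0.001233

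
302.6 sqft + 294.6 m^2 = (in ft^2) 3474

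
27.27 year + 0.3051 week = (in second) 8.602e+08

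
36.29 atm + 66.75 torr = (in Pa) 3.686e+06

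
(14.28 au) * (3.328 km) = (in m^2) 7.109e+15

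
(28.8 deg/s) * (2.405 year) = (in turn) 6.068e+06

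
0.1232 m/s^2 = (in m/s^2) 0.1232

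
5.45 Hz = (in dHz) 54.5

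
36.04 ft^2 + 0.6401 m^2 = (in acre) 0.0009855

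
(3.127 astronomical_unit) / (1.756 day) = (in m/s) 3.083e+06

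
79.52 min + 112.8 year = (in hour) 9.881e+05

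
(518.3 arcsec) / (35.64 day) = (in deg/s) 4.675e-08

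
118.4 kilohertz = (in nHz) 1.184e+14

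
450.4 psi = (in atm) 30.65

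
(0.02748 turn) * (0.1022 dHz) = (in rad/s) 0.001765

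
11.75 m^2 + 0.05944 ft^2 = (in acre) 0.002905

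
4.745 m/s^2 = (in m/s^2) 4.745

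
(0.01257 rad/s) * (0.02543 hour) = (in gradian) 73.26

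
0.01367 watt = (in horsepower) 1.833e-05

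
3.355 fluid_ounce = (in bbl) 0.0006241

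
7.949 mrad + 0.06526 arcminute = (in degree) 0.4565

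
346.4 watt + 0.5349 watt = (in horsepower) 0.4652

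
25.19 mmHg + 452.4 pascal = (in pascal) 3811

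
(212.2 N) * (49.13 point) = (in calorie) 0.879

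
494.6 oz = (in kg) 14.02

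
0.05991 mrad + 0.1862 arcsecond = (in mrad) 0.06081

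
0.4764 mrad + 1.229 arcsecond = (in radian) 0.0004824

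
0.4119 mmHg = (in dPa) 549.2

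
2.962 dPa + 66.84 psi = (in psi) 66.84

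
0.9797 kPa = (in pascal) 979.7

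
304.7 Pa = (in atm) 0.003007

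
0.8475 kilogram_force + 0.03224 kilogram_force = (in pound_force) 1.939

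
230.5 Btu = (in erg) 2.432e+12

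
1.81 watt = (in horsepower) 0.002427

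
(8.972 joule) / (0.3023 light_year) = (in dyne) 3.137e-10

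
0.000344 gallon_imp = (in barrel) 9.836e-06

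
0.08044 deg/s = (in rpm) 0.01341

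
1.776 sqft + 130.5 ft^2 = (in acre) 0.003037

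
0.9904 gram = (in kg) 0.0009904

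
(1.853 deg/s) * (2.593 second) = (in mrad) 83.86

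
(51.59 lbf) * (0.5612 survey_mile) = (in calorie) 4.954e+04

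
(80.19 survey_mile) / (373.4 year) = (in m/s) 1.096e-05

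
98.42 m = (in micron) 9.842e+07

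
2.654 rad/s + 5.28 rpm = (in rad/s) 3.207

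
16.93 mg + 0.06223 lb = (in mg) 2.824e+04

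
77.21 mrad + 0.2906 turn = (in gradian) 121.2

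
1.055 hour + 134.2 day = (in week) 19.18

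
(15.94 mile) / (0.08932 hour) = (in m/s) 79.78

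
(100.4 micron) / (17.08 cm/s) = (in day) 6.803e-09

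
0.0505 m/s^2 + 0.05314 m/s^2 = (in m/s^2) 0.1036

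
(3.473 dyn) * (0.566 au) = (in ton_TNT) 0.0007028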